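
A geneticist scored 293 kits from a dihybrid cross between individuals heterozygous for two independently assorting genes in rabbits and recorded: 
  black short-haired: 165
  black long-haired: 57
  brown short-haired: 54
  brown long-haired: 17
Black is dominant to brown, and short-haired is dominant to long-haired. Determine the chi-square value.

0.188

A dihybrid F₂ with independent assortment and complete dominance at both loci gives a 9:3:3:1 phenotypic ratio.
Expected counts for N = 293 under a 9:3:3:1 ratio (total parts = 16):
  black short-haired: 293 × 9/16 = 164.8125
  black long-haired: 293 × 3/16 = 54.9375
  brown short-haired: 293 × 3/16 = 54.9375
  brown long-haired: 293 × 1/16 = 18.3125
χ² = Σ (O − E)² / E
  black short-haired: (165 − 164.8125)² / 164.8125 = 0.0002
  black long-haired: (57 − 54.9375)² / 54.9375 = 0.0774
  brown short-haired: (54 − 54.9375)² / 54.9375 = 0.0160
  brown long-haired: (17 − 18.3125)² / 18.3125 = 0.0941
χ² = 0.0002 + 0.0774 + 0.0160 + 0.0941 = 0.1877 ≈ 0.188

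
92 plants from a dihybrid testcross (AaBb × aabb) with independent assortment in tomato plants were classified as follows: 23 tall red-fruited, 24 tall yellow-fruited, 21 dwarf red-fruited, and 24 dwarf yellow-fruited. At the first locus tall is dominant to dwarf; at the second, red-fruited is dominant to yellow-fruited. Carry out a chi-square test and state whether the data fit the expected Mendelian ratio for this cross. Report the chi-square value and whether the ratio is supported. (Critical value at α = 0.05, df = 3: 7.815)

0.261; consistent

A dihybrid testcross with independent assortment gives a 1:1:1:1 ratio.
Under the 1:1:1:1 hypothesis (Σ ratio = 4, N = 92):
  tall red-fruited: 92 × 1/4 = 23
  tall yellow-fruited: 92 × 1/4 = 23
  dwarf red-fruited: 92 × 1/4 = 23
  dwarf yellow-fruited: 92 × 1/4 = 23
χ² = Σ (O − E)² / E
  tall red-fruited: (23 − 23)² / 23 = 0.0000
  tall yellow-fruited: (24 − 23)² / 23 = 0.0435
  dwarf red-fruited: (21 − 23)² / 23 = 0.1739
  dwarf yellow-fruited: (24 − 23)² / 23 = 0.0435
χ² = 0.0000 + 0.0435 + 0.1739 + 0.0435 = 0.2609 ≈ 0.261
Degrees of freedom = 4 − 1 = 3; critical value at α = 0.05 is 7.815.
Since 0.261 < 7.815, we fail to reject the null hypothesis — the data are consistent with the 1:1:1:1 ratio.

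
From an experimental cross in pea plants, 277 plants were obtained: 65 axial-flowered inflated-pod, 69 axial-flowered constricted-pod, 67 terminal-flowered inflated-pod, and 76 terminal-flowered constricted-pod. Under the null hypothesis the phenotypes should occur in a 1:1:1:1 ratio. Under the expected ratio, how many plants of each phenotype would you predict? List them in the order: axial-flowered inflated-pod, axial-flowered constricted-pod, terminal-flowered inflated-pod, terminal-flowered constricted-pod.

69.25, 69.25, 69.25, 69.25

Under the 1:1:1:1 hypothesis (Σ ratio = 4, N = 277):
  axial-flowered inflated-pod: 277 × 1/4 = 69.25
  axial-flowered constricted-pod: 277 × 1/4 = 69.25
  terminal-flowered inflated-pod: 277 × 1/4 = 69.25
  terminal-flowered constricted-pod: 277 × 1/4 = 69.25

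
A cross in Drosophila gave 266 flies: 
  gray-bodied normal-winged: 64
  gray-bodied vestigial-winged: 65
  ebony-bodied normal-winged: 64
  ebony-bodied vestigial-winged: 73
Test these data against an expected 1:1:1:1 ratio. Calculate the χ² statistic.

Total ratio parts = 4. Expected numbers out of 266:
  gray-bodied normal-winged: 266 × 1/4 = 66.5
  gray-bodied vestigial-winged: 266 × 1/4 = 66.5
  ebony-bodied normal-winged: 266 × 1/4 = 66.5
  ebony-bodied vestigial-winged: 266 × 1/4 = 66.5
χ² = Σ (O − E)² / E
  gray-bodied normal-winged: (64 − 66.5)² / 66.5 = 0.0940
  gray-bodied vestigial-winged: (65 − 66.5)² / 66.5 = 0.0338
  ebony-bodied normal-winged: (64 − 66.5)² / 66.5 = 0.0940
  ebony-bodied vestigial-winged: (73 − 66.5)² / 66.5 = 0.6353
χ² = 0.0940 + 0.0338 + 0.0940 + 0.6353 = 0.8571 ≈ 0.857

0.857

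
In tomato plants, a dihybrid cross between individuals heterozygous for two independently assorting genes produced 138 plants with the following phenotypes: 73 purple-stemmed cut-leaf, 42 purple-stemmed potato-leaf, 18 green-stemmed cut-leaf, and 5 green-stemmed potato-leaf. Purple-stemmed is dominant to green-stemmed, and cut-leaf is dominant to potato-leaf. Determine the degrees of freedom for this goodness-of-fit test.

3

A dihybrid F₂ with independent assortment and complete dominance at both loci gives a 9:3:3:1 phenotypic ratio.
A goodness-of-fit test with 4 phenotype classes has df = 4 − 1 = 3.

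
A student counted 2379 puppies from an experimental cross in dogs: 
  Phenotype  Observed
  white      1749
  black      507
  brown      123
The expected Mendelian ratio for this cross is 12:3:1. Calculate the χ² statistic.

13.459

Total ratio parts = 16. Expected numbers out of 2379:
  white: 2379 × 12/16 = 1784.25
  black: 2379 × 3/16 = 446.0625
  brown: 2379 × 1/16 = 148.6875
χ² = Σ (O − E)² / E
  white: (1749 − 1784.25)² / 1784.25 = 0.6964
  black: (507 − 446.0625)² / 446.0625 = 8.3248
  brown: (123 − 148.6875)² / 148.6875 = 4.4378
χ² = 0.6964 + 8.3248 + 4.4378 = 13.459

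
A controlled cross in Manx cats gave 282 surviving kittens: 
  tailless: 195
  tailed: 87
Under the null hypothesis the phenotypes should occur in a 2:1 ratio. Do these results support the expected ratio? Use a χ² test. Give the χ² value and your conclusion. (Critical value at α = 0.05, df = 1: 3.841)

Under the 2:1 hypothesis (Σ ratio = 3, N = 282):
  tailless: 282 × 2/3 = 188
  tailed: 282 × 1/3 = 94
χ² = Σ (O − E)² / E
  tailless: (195 − 188)² / 188 = 0.2606
  tailed: (87 − 94)² / 94 = 0.5213
χ² = 0.2606 + 0.5213 = 0.7819 ≈ 0.782
Degrees of freedom = 2 − 1 = 1; critical value at α = 0.05 is 3.841.
Since 0.782 < 3.841, we fail to reject the null hypothesis — the data are consistent with the 2:1 ratio.

0.782; consistent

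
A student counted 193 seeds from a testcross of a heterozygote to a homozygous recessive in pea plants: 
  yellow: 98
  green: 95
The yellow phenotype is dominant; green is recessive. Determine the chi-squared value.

A testcross of a heterozygote (Aa × aa) gives a 1:1 phenotypic ratio.
Under the 1:1 hypothesis (Σ ratio = 2, N = 193):
  yellow: 193 × 1/2 = 96.5
  green: 193 × 1/2 = 96.5
χ² = Σ (O − E)² / E
  yellow: (98 − 96.5)² / 96.5 = 0.0233
  green: (95 − 96.5)² / 96.5 = 0.0233
χ² = 0.0233 + 0.0233 = 0.0466 ≈ 0.047

0.047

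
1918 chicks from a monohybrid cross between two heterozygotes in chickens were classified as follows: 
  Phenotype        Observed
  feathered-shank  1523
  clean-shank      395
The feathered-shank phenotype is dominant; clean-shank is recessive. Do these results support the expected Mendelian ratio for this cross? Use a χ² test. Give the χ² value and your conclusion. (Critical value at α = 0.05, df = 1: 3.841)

19.855; not consistent

For a monohybrid cross between heterozygotes with complete dominance, the expected phenotypic ratio is 3:1.
Expected counts for N = 1918 under a 3:1 ratio (total parts = 4):
  feathered-shank: 1918 × 3/4 = 1438.5
  clean-shank: 1918 × 1/4 = 479.5
χ² = Σ (O − E)² / E
  feathered-shank: (1523 − 1438.5)² / 1438.5 = 4.9637
  clean-shank: (395 − 479.5)² / 479.5 = 14.8910
χ² = 4.9637 + 14.8910 = 19.8547 ≈ 19.855
Degrees of freedom = 2 − 1 = 1; critical value at α = 0.05 is 3.841.
Since 19.855 > 3.841, we reject the null hypothesis — the data do not fit the 3:1 ratio.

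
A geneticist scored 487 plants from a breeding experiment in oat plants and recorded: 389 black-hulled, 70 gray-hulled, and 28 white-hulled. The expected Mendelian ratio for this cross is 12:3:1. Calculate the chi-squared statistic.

6.714

Total ratio parts = 16. Expected numbers out of 487:
  black-hulled: 487 × 12/16 = 365.25
  gray-hulled: 487 × 3/16 = 91.3125
  white-hulled: 487 × 1/16 = 30.4375
χ² = Σ (O − E)² / E
  black-hulled: (389 − 365.25)² / 365.25 = 1.5443
  gray-hulled: (70 − 91.3125)² / 91.3125 = 4.9744
  white-hulled: (28 − 30.4375)² / 30.4375 = 0.1952
χ² = 1.5443 + 4.9744 + 0.1952 = 6.7139 ≈ 6.714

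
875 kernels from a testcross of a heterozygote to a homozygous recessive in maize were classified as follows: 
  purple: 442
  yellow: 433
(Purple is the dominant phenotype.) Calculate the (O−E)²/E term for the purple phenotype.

0.046

A testcross of a heterozygote (Aa × aa) gives a 1:1 phenotypic ratio.
The 1:1 ratio has 2 parts, so with N = 875 the expected counts are:
  purple: 875 × 1/2 = 437.5
  yellow: 875 × 1/2 = 437.5
Contribution of purple: (442 − 437.5)² / 437.5 = 0.0463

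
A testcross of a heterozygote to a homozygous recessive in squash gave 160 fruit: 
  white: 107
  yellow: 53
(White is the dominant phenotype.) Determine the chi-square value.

A testcross of a heterozygote (Aa × aa) gives a 1:1 phenotypic ratio.
Total ratio parts = 2. Expected numbers out of 160:
  white: 160 × 1/2 = 80
  yellow: 160 × 1/2 = 80
χ² = Σ (O − E)² / E
  white: (107 − 80)² / 80 = 9.1125
  yellow: (53 − 80)² / 80 = 9.1125
χ² = 9.1125 + 9.1125 = 18.225

18.225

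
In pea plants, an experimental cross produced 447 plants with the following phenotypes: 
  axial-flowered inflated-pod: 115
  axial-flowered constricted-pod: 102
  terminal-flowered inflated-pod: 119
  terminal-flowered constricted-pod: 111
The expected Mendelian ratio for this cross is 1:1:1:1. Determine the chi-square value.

1.421

The 1:1:1:1 ratio has 4 parts, so with N = 447 the expected counts are:
  axial-flowered inflated-pod: 447 × 1/4 = 111.75
  axial-flowered constricted-pod: 447 × 1/4 = 111.75
  terminal-flowered inflated-pod: 447 × 1/4 = 111.75
  terminal-flowered constricted-pod: 447 × 1/4 = 111.75
χ² = Σ (O − E)² / E
  axial-flowered inflated-pod: (115 − 111.75)² / 111.75 = 0.0945
  axial-flowered constricted-pod: (102 − 111.75)² / 111.75 = 0.8507
  terminal-flowered inflated-pod: (119 − 111.75)² / 111.75 = 0.4704
  terminal-flowered constricted-pod: (111 − 111.75)² / 111.75 = 0.0050
χ² = 0.0945 + 0.8507 + 0.4704 + 0.0050 = 1.4206 ≈ 1.421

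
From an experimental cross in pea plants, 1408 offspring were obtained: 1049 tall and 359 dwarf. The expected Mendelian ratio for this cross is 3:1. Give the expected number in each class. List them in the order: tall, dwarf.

1056, 352

Expected counts for N = 1408 under a 3:1 ratio (total parts = 4):
  tall: 1408 × 3/4 = 1056
  dwarf: 1408 × 1/4 = 352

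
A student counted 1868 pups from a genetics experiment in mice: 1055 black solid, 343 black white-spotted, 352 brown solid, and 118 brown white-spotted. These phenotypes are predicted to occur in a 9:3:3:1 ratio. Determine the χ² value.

0.189

The 9:3:3:1 ratio has 16 parts, so with N = 1868 the expected counts are:
  black solid: 1868 × 9/16 = 1050.75
  black white-spotted: 1868 × 3/16 = 350.25
  brown solid: 1868 × 3/16 = 350.25
  brown white-spotted: 1868 × 1/16 = 116.75
χ² = Σ (O − E)² / E
  black solid: (1055 − 1050.75)² / 1050.75 = 0.0172
  black white-spotted: (343 − 350.25)² / 350.25 = 0.1501
  brown solid: (352 − 350.25)² / 350.25 = 0.0087
  brown white-spotted: (118 − 116.75)² / 116.75 = 0.0134
χ² = 0.0172 + 0.1501 + 0.0087 + 0.0134 = 0.1894 ≈ 0.189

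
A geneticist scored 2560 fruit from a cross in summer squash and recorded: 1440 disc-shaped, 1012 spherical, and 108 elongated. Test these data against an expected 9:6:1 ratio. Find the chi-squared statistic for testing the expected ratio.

Expected counts for N = 2560 under a 9:6:1 ratio (total parts = 16):
  disc-shaped: 2560 × 9/16 = 1440
  spherical: 2560 × 6/16 = 960
  elongated: 2560 × 1/16 = 160
χ² = Σ (O − E)² / E
  disc-shaped: (1440 − 1440)² / 1440 = 0.0000
  spherical: (1012 − 960)² / 960 = 2.8167
  elongated: (108 − 160)² / 160 = 16.9000
χ² = 0.0000 + 2.8167 + 16.9000 = 19.7167 ≈ 19.717

19.717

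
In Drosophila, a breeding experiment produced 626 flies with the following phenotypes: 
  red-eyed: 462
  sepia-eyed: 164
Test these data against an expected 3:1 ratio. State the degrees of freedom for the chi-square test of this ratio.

A goodness-of-fit test with 2 phenotype classes has df = 2 − 1 = 1.

1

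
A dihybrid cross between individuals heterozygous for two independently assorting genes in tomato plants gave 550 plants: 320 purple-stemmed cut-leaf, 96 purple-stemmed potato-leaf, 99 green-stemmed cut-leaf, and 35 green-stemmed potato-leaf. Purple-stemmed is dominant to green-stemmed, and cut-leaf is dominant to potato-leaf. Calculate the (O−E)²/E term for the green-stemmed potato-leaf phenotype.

0.011

A dihybrid F₂ with independent assortment and complete dominance at both loci gives a 9:3:3:1 phenotypic ratio.
Total ratio parts = 16. Expected numbers out of 550:
  purple-stemmed cut-leaf: 550 × 9/16 = 309.375
  purple-stemmed potato-leaf: 550 × 3/16 = 103.125
  green-stemmed cut-leaf: 550 × 3/16 = 103.125
  green-stemmed potato-leaf: 550 × 1/16 = 34.375
Contribution of green-stemmed potato-leaf: (35 − 34.375)² / 34.375 = 0.0114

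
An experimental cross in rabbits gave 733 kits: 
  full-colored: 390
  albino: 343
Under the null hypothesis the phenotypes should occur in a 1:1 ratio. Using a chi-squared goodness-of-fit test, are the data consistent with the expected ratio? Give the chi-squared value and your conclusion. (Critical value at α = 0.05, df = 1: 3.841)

3.014; consistent

Expected counts for N = 733 under a 1:1 ratio (total parts = 2):
  full-colored: 733 × 1/2 = 366.5
  albino: 733 × 1/2 = 366.5
χ² = Σ (O − E)² / E
  full-colored: (390 − 366.5)² / 366.5 = 1.5068
  albino: (343 − 366.5)² / 366.5 = 1.5068
χ² = 1.5068 + 1.5068 = 3.0136 ≈ 3.014
Degrees of freedom = 2 − 1 = 1; critical value at α = 0.05 is 3.841.
Since 3.014 < 3.841, we fail to reject the null hypothesis — the data are consistent with the 1:1 ratio.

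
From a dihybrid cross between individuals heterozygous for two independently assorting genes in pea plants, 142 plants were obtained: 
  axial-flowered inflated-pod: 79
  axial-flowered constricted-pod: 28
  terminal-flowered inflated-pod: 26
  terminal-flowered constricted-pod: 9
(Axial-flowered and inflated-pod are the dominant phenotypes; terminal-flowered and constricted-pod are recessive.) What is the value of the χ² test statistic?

0.097

A dihybrid F₂ with independent assortment and complete dominance at both loci gives a 9:3:3:1 phenotypic ratio.
Expected counts for N = 142 under a 9:3:3:1 ratio (total parts = 16):
  axial-flowered inflated-pod: 142 × 9/16 = 79.875
  axial-flowered constricted-pod: 142 × 3/16 = 26.625
  terminal-flowered inflated-pod: 142 × 3/16 = 26.625
  terminal-flowered constricted-pod: 142 × 1/16 = 8.875
χ² = Σ (O − E)² / E
  axial-flowered inflated-pod: (79 − 79.875)² / 79.875 = 0.0096
  axial-flowered constricted-pod: (28 − 26.625)² / 26.625 = 0.0710
  terminal-flowered inflated-pod: (26 − 26.625)² / 26.625 = 0.0147
  terminal-flowered constricted-pod: (9 − 8.875)² / 8.875 = 0.0018
χ² = 0.0096 + 0.0710 + 0.0147 + 0.0018 = 0.0971 ≈ 0.097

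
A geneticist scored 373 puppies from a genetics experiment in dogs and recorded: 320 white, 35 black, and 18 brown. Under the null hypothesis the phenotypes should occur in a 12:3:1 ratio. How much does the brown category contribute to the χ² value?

1.211

Under the 12:3:1 hypothesis (Σ ratio = 16, N = 373):
  white: 373 × 12/16 = 279.75
  black: 373 × 3/16 = 69.9375
  brown: 373 × 1/16 = 23.3125
Contribution of brown: (18 − 23.3125)² / 23.3125 = 1.2106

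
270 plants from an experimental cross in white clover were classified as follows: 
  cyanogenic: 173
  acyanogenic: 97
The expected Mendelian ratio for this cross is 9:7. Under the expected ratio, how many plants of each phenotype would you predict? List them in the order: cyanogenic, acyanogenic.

151.875, 118.125

Expected counts for N = 270 under a 9:7 ratio (total parts = 16):
  cyanogenic: 270 × 9/16 = 151.875
  acyanogenic: 270 × 7/16 = 118.125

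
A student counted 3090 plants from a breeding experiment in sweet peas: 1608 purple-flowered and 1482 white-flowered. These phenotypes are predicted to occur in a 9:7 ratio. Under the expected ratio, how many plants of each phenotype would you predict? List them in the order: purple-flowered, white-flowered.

Total ratio parts = 16. Expected numbers out of 3090:
  purple-flowered: 3090 × 9/16 = 1738.125
  white-flowered: 3090 × 7/16 = 1351.875

1738.125, 1351.875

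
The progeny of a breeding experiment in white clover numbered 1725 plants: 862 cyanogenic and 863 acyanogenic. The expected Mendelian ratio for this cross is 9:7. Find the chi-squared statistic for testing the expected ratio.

The 9:7 ratio has 16 parts, so with N = 1725 the expected counts are:
  cyanogenic: 1725 × 9/16 = 970.3125
  acyanogenic: 1725 × 7/16 = 754.6875
χ² = Σ (O − E)² / E
  cyanogenic: (862 − 970.3125)² / 970.3125 = 12.0905
  acyanogenic: (863 − 754.6875)² / 754.6875 = 15.5450
χ² = 12.0905 + 15.5450 = 27.6355 ≈ 27.636

27.636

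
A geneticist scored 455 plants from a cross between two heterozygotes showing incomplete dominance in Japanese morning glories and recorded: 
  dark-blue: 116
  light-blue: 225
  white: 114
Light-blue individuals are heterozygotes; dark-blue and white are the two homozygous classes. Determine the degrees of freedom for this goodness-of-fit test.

With incomplete dominance, a heterozygote × heterozygote cross gives a 1:2:1 phenotypic ratio.
A goodness-of-fit test with 3 phenotype classes has df = 3 − 1 = 2.

2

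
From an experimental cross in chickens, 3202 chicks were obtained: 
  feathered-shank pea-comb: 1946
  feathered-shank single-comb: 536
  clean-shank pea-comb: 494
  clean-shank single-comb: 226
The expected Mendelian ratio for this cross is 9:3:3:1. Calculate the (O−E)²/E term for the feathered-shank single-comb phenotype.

6.903

The 9:3:3:1 ratio has 16 parts, so with N = 3202 the expected counts are:
  feathered-shank pea-comb: 3202 × 9/16 = 1801.125
  feathered-shank single-comb: 3202 × 3/16 = 600.375
  clean-shank pea-comb: 3202 × 3/16 = 600.375
  clean-shank single-comb: 3202 × 1/16 = 200.125
Contribution of feathered-shank single-comb: (536 − 600.375)² / 600.375 = 6.9026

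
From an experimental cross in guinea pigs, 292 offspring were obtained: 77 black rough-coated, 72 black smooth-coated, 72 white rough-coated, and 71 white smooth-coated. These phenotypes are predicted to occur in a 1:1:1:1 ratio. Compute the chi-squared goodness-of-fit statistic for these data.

Total ratio parts = 4. Expected numbers out of 292:
  black rough-coated: 292 × 1/4 = 73
  black smooth-coated: 292 × 1/4 = 73
  white rough-coated: 292 × 1/4 = 73
  white smooth-coated: 292 × 1/4 = 73
χ² = Σ (O − E)² / E
  black rough-coated: (77 − 73)² / 73 = 0.2192
  black smooth-coated: (72 − 73)² / 73 = 0.0137
  white rough-coated: (72 − 73)² / 73 = 0.0137
  white smooth-coated: (71 − 73)² / 73 = 0.0548
χ² = 0.2192 + 0.0137 + 0.0137 + 0.0548 = 0.3014 ≈ 0.301

0.301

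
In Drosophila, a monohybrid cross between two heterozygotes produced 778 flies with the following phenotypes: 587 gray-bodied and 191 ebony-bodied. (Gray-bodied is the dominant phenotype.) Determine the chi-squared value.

0.084

For a monohybrid cross between heterozygotes with complete dominance, the expected phenotypic ratio is 3:1.
The 3:1 ratio has 4 parts, so with N = 778 the expected counts are:
  gray-bodied: 778 × 3/4 = 583.5
  ebony-bodied: 778 × 1/4 = 194.5
χ² = Σ (O − E)² / E
  gray-bodied: (587 − 583.5)² / 583.5 = 0.0210
  ebony-bodied: (191 − 194.5)² / 194.5 = 0.0630
χ² = 0.0210 + 0.0630 = 0.084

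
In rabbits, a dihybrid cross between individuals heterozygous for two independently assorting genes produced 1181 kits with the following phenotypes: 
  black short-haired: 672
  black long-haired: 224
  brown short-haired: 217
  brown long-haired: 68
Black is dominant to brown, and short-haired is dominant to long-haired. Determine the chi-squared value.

0.665

A dihybrid F₂ with independent assortment and complete dominance at both loci gives a 9:3:3:1 phenotypic ratio.
The 9:3:3:1 ratio has 16 parts, so with N = 1181 the expected counts are:
  black short-haired: 1181 × 9/16 = 664.3125
  black long-haired: 1181 × 3/16 = 221.4375
  brown short-haired: 1181 × 3/16 = 221.4375
  brown long-haired: 1181 × 1/16 = 73.8125
χ² = Σ (O − E)² / E
  black short-haired: (672 − 664.3125)² / 664.3125 = 0.0890
  black long-haired: (224 − 221.4375)² / 221.4375 = 0.0297
  brown short-haired: (217 − 221.4375)² / 221.4375 = 0.0889
  brown long-haired: (68 − 73.8125)² / 73.8125 = 0.4577
χ² = 0.0890 + 0.0297 + 0.0889 + 0.4577 = 0.6653 ≈ 0.665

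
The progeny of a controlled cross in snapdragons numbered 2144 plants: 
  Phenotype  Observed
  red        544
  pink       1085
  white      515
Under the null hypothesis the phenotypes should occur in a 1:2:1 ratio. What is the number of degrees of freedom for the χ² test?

2

A goodness-of-fit test with 3 phenotype classes has df = 3 − 1 = 2.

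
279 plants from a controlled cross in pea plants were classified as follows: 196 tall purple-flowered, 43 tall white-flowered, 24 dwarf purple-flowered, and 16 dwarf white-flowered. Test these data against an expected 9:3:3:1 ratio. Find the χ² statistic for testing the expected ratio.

Under the 9:3:3:1 hypothesis (Σ ratio = 16, N = 279):
  tall purple-flowered: 279 × 9/16 = 156.9375
  tall white-flowered: 279 × 3/16 = 52.3125
  dwarf purple-flowered: 279 × 3/16 = 52.3125
  dwarf white-flowered: 279 × 1/16 = 17.4375
χ² = Σ (O − E)² / E
  tall purple-flowered: (196 − 156.9375)² / 156.9375 = 9.7228
  tall white-flowered: (43 − 52.3125)² / 52.3125 = 1.6578
  dwarf purple-flowered: (24 − 52.3125)² / 52.3125 = 15.3233
  dwarf white-flowered: (16 − 17.4375)² / 17.4375 = 0.1185
χ² = 9.7228 + 1.6578 + 15.3233 + 0.1185 = 26.8224 ≈ 26.822

26.822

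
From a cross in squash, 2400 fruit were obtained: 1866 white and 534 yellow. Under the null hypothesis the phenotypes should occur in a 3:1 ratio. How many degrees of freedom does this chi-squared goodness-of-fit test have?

1

A goodness-of-fit test with 2 phenotype classes has df = 2 − 1 = 1.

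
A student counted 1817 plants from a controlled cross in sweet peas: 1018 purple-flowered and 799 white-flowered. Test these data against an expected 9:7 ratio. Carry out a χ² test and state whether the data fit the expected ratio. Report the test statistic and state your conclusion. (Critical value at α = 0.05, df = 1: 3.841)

0.037; consistent

Total ratio parts = 16. Expected numbers out of 1817:
  purple-flowered: 1817 × 9/16 = 1022.0625
  white-flowered: 1817 × 7/16 = 794.9375
χ² = Σ (O − E)² / E
  purple-flowered: (1018 − 1022.0625)² / 1022.0625 = 0.0161
  white-flowered: (799 − 794.9375)² / 794.9375 = 0.0208
χ² = 0.0161 + 0.0208 = 0.0369 ≈ 0.037
Degrees of freedom = 2 − 1 = 1; critical value at α = 0.05 is 3.841.
Since 0.037 < 3.841, we fail to reject the null hypothesis — the data are consistent with the 9:7 ratio.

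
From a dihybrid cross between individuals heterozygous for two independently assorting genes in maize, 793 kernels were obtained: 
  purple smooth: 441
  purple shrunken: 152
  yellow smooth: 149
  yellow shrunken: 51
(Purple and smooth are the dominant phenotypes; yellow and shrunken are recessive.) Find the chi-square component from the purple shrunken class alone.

0.074

A dihybrid F₂ with independent assortment and complete dominance at both loci gives a 9:3:3:1 phenotypic ratio.
Under the 9:3:3:1 hypothesis (Σ ratio = 16, N = 793):
  purple smooth: 793 × 9/16 = 446.0625
  purple shrunken: 793 × 3/16 = 148.6875
  yellow smooth: 793 × 3/16 = 148.6875
  yellow shrunken: 793 × 1/16 = 49.5625
Contribution of purple shrunken: (152 − 148.6875)² / 148.6875 = 0.0738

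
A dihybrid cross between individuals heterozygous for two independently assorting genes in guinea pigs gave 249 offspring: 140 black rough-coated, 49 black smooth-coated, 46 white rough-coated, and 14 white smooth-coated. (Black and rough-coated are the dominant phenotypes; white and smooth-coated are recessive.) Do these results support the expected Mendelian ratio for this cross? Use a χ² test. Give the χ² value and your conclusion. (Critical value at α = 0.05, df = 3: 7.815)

A dihybrid F₂ with independent assortment and complete dominance at both loci gives a 9:3:3:1 phenotypic ratio.
Under the 9:3:3:1 hypothesis (Σ ratio = 16, N = 249):
  black rough-coated: 249 × 9/16 = 140.0625
  black smooth-coated: 249 × 3/16 = 46.6875
  white rough-coated: 249 × 3/16 = 46.6875
  white smooth-coated: 249 × 1/16 = 15.5625
χ² = Σ (O − E)² / E
  black rough-coated: (140 − 140.0625)² / 140.0625 = 0.0000
  black smooth-coated: (49 − 46.6875)² / 46.6875 = 0.1145
  white rough-coated: (46 − 46.6875)² / 46.6875 = 0.0101
  white smooth-coated: (14 − 15.5625)² / 15.5625 = 0.1569
χ² = 0.0000 + 0.1145 + 0.0101 + 0.1569 = 0.2815 ≈ 0.282
Degrees of freedom = 4 − 1 = 3; critical value at α = 0.05 is 7.815.
Since 0.282 < 7.815, we fail to reject the null hypothesis — the data are consistent with the 9:3:3:1 ratio.

0.282; consistent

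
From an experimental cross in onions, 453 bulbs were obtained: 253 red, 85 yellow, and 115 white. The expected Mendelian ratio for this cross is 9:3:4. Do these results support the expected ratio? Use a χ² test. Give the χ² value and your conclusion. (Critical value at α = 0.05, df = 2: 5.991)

0.040; consistent

Expected counts for N = 453 under a 9:3:4 ratio (total parts = 16):
  red: 453 × 9/16 = 254.8125
  yellow: 453 × 3/16 = 84.9375
  white: 453 × 4/16 = 113.25
χ² = Σ (O − E)² / E
  red: (253 − 254.8125)² / 254.8125 = 0.0129
  yellow: (85 − 84.9375)² / 84.9375 = 0.0000
  white: (115 − 113.25)² / 113.25 = 0.0270
χ² = 0.0129 + 0.0000 + 0.0270 = 0.0399 ≈ 0.040
Degrees of freedom = 3 − 1 = 2; critical value at α = 0.05 is 5.991.
Since 0.040 < 5.991, we fail to reject the null hypothesis — the data are consistent with the 9:3:4 ratio.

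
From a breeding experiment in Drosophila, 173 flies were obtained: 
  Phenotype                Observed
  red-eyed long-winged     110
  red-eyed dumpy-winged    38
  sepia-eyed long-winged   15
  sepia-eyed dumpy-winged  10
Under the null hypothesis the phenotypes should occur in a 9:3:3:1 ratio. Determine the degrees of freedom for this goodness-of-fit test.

A goodness-of-fit test with 4 phenotype classes has df = 4 − 1 = 3.

3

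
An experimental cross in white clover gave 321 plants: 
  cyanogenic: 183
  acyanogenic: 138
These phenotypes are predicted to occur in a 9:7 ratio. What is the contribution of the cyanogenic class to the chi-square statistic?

The 9:7 ratio has 16 parts, so with N = 321 the expected counts are:
  cyanogenic: 321 × 9/16 = 180.5625
  acyanogenic: 321 × 7/16 = 140.4375
Contribution of cyanogenic: (183 − 180.5625)² / 180.5625 = 0.0329

0.033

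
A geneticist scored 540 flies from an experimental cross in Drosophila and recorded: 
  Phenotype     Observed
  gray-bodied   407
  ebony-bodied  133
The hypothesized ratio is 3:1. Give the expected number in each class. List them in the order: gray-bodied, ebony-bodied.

405, 135

Under the 3:1 hypothesis (Σ ratio = 4, N = 540):
  gray-bodied: 540 × 3/4 = 405
  ebony-bodied: 540 × 1/4 = 135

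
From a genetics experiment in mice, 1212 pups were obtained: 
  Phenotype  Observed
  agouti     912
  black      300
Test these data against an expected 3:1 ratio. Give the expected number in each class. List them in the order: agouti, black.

909, 303

Under the 3:1 hypothesis (Σ ratio = 4, N = 1212):
  agouti: 1212 × 3/4 = 909
  black: 1212 × 1/4 = 303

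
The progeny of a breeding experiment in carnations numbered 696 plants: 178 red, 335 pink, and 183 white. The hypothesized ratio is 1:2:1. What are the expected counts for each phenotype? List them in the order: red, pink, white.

Under the 1:2:1 hypothesis (Σ ratio = 4, N = 696):
  red: 696 × 1/4 = 174
  pink: 696 × 2/4 = 348
  white: 696 × 1/4 = 174

174, 348, 174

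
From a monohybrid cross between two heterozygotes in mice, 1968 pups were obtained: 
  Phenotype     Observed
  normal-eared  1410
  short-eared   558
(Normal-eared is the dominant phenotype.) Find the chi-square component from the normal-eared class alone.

2.951

For a monohybrid cross between heterozygotes with complete dominance, the expected phenotypic ratio is 3:1.
Expected counts for N = 1968 under a 3:1 ratio (total parts = 4):
  normal-eared: 1968 × 3/4 = 1476
  short-eared: 1968 × 1/4 = 492
Contribution of normal-eared: (1410 − 1476)² / 1476 = 2.9512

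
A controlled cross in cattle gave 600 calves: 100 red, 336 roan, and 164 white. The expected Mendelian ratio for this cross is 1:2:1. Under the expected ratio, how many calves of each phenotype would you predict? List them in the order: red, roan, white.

150, 300, 150

Expected counts for N = 600 under a 1:2:1 ratio (total parts = 4):
  red: 600 × 1/4 = 150
  roan: 600 × 2/4 = 300
  white: 600 × 1/4 = 150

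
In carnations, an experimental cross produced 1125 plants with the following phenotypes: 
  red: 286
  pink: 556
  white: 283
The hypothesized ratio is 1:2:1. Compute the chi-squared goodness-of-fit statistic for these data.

0.166

Expected counts for N = 1125 under a 1:2:1 ratio (total parts = 4):
  red: 1125 × 1/4 = 281.25
  pink: 1125 × 2/4 = 562.5
  white: 1125 × 1/4 = 281.25
χ² = Σ (O − E)² / E
  red: (286 − 281.25)² / 281.25 = 0.0802
  pink: (556 − 562.5)² / 562.5 = 0.0751
  white: (283 − 281.25)² / 281.25 = 0.0109
χ² = 0.0802 + 0.0751 + 0.0109 = 0.1662 ≈ 0.166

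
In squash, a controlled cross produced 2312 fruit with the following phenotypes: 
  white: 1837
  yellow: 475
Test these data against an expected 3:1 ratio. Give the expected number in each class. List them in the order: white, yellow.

1734, 578

Expected counts for N = 2312 under a 3:1 ratio (total parts = 4):
  white: 2312 × 3/4 = 1734
  yellow: 2312 × 1/4 = 578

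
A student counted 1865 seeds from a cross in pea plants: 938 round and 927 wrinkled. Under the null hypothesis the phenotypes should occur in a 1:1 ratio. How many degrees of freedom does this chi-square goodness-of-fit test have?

1

A goodness-of-fit test with 2 phenotype classes has df = 2 − 1 = 1.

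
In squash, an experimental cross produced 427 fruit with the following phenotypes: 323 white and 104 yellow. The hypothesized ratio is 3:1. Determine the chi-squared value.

0.094

Under the 3:1 hypothesis (Σ ratio = 4, N = 427):
  white: 427 × 3/4 = 320.25
  yellow: 427 × 1/4 = 106.75
χ² = Σ (O − E)² / E
  white: (323 − 320.25)² / 320.25 = 0.0236
  yellow: (104 − 106.75)² / 106.75 = 0.0708
χ² = 0.0236 + 0.0708 = 0.0944 ≈ 0.094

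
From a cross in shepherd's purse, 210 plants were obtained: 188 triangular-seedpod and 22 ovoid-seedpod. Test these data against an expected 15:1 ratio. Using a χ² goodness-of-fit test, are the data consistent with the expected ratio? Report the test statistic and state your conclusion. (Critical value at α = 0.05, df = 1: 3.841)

6.401; not consistent

Expected counts for N = 210 under a 15:1 ratio (total parts = 16):
  triangular-seedpod: 210 × 15/16 = 196.875
  ovoid-seedpod: 210 × 1/16 = 13.125
χ² = Σ (O − E)² / E
  triangular-seedpod: (188 − 196.875)² / 196.875 = 0.4001
  ovoid-seedpod: (22 − 13.125)² / 13.125 = 6.0012
χ² = 0.4001 + 6.0012 = 6.4013 ≈ 6.401
Degrees of freedom = 2 − 1 = 1; critical value at α = 0.05 is 3.841.
Since 6.401 > 3.841, we reject the null hypothesis — the data do not fit the 15:1 ratio.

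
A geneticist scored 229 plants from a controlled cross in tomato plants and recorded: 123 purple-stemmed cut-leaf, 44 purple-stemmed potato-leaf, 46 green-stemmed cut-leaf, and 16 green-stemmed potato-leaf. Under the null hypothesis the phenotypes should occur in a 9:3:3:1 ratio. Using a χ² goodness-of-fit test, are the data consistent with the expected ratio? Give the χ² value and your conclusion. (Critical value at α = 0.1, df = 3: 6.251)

Total ratio parts = 16. Expected numbers out of 229:
  purple-stemmed cut-leaf: 229 × 9/16 = 128.8125
  purple-stemmed potato-leaf: 229 × 3/16 = 42.9375
  green-stemmed cut-leaf: 229 × 3/16 = 42.9375
  green-stemmed potato-leaf: 229 × 1/16 = 14.3125
χ² = Σ (O − E)² / E
  purple-stemmed cut-leaf: (123 − 128.8125)² / 128.8125 = 0.2623
  purple-stemmed potato-leaf: (44 − 42.9375)² / 42.9375 = 0.0263
  green-stemmed cut-leaf: (46 − 42.9375)² / 42.9375 = 0.2184
  green-stemmed potato-leaf: (16 − 14.3125)² / 14.3125 = 0.1990
χ² = 0.2623 + 0.0263 + 0.2184 + 0.1990 = 0.706
Degrees of freedom = 4 − 1 = 3; critical value at α = 0.1 is 6.251.
Since 0.706 < 6.251, we fail to reject the null hypothesis — the data are consistent with the 9:3:3:1 ratio.

0.706; consistent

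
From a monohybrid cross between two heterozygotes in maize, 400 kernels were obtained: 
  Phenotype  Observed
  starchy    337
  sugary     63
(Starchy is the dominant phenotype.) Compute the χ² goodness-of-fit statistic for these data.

For a monohybrid cross between heterozygotes with complete dominance, the expected phenotypic ratio is 3:1.
The 3:1 ratio has 4 parts, so with N = 400 the expected counts are:
  starchy: 400 × 3/4 = 300
  sugary: 400 × 1/4 = 100
χ² = Σ (O − E)² / E
  starchy: (337 − 300)² / 300 = 4.5633
  sugary: (63 − 100)² / 100 = 13.6900
χ² = 4.5633 + 13.6900 = 18.2533 ≈ 18.253

18.253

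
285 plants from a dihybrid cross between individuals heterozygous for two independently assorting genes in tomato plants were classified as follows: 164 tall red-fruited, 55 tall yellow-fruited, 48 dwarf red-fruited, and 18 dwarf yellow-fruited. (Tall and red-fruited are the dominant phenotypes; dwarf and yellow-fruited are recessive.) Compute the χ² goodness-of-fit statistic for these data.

A dihybrid F₂ with independent assortment and complete dominance at both loci gives a 9:3:3:1 phenotypic ratio.
Under the 9:3:3:1 hypothesis (Σ ratio = 16, N = 285):
  tall red-fruited: 285 × 9/16 = 160.3125
  tall yellow-fruited: 285 × 3/16 = 53.4375
  dwarf red-fruited: 285 × 3/16 = 53.4375
  dwarf yellow-fruited: 285 × 1/16 = 17.8125
χ² = Σ (O − E)² / E
  tall red-fruited: (164 − 160.3125)² / 160.3125 = 0.0848
  tall yellow-fruited: (55 − 53.4375)² / 53.4375 = 0.0457
  dwarf red-fruited: (48 − 53.4375)² / 53.4375 = 0.5533
  dwarf yellow-fruited: (18 − 17.8125)² / 17.8125 = 0.0020
χ² = 0.0848 + 0.0457 + 0.5533 + 0.0020 = 0.6858 ≈ 0.686

0.686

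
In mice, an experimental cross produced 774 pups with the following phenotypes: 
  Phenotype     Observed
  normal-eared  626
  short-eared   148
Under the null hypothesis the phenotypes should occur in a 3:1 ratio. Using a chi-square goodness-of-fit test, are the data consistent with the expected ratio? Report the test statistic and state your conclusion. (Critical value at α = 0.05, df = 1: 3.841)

Under the 3:1 hypothesis (Σ ratio = 4, N = 774):
  normal-eared: 774 × 3/4 = 580.5
  short-eared: 774 × 1/4 = 193.5
χ² = Σ (O − E)² / E
  normal-eared: (626 − 580.5)² / 580.5 = 3.5663
  short-eared: (148 − 193.5)² / 193.5 = 10.6990
χ² = 3.5663 + 10.6990 = 14.2653 ≈ 14.265
Degrees of freedom = 2 − 1 = 1; critical value at α = 0.05 is 3.841.
Since 14.265 > 3.841, we reject the null hypothesis — the data do not fit the 3:1 ratio.

14.265; not consistent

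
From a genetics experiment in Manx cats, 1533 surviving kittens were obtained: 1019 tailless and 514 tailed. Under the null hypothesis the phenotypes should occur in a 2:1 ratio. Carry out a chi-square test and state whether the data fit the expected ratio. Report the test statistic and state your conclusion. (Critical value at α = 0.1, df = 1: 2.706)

0.026; consistent

Under the 2:1 hypothesis (Σ ratio = 3, N = 1533):
  tailless: 1533 × 2/3 = 1022
  tailed: 1533 × 1/3 = 511
χ² = Σ (O − E)² / E
  tailless: (1019 − 1022)² / 1022 = 0.0088
  tailed: (514 − 511)² / 511 = 0.0176
χ² = 0.0088 + 0.0176 = 0.0264 ≈ 0.026
Degrees of freedom = 2 − 1 = 1; critical value at α = 0.1 is 2.706.
Since 0.026 < 2.706, we fail to reject the null hypothesis — the data are consistent with the 2:1 ratio.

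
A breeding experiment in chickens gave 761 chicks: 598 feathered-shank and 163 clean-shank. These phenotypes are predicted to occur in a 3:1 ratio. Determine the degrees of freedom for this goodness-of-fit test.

A goodness-of-fit test with 2 phenotype classes has df = 2 − 1 = 1.

1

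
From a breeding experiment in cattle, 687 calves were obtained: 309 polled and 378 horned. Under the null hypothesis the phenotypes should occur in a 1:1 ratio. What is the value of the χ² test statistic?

Total ratio parts = 2. Expected numbers out of 687:
  polled: 687 × 1/2 = 343.5
  horned: 687 × 1/2 = 343.5
χ² = Σ (O − E)² / E
  polled: (309 − 343.5)² / 343.5 = 3.4651
  horned: (378 − 343.5)² / 343.5 = 3.4651
χ² = 3.4651 + 3.4651 = 6.9302 ≈ 6.930

6.930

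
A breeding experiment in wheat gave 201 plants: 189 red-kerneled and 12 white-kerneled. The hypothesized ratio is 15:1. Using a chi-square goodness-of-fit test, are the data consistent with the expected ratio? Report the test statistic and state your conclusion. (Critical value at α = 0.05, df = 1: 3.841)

0.027; consistent

Total ratio parts = 16. Expected numbers out of 201:
  red-kerneled: 201 × 15/16 = 188.4375
  white-kerneled: 201 × 1/16 = 12.5625
χ² = Σ (O − E)² / E
  red-kerneled: (189 − 188.4375)² / 188.4375 = 0.0017
  white-kerneled: (12 − 12.5625)² / 12.5625 = 0.0252
χ² = 0.0017 + 0.0252 = 0.0269 ≈ 0.027
Degrees of freedom = 2 − 1 = 1; critical value at α = 0.05 is 3.841.
Since 0.027 < 3.841, we fail to reject the null hypothesis — the data are consistent with the 15:1 ratio.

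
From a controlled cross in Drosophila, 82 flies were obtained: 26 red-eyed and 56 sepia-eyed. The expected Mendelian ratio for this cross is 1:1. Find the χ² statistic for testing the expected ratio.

10.976

Expected counts for N = 82 under a 1:1 ratio (total parts = 2):
  red-eyed: 82 × 1/2 = 41
  sepia-eyed: 82 × 1/2 = 41
χ² = Σ (O − E)² / E
  red-eyed: (26 − 41)² / 41 = 5.4878
  sepia-eyed: (56 − 41)² / 41 = 5.4878
χ² = 5.4878 + 5.4878 = 10.9756 ≈ 10.976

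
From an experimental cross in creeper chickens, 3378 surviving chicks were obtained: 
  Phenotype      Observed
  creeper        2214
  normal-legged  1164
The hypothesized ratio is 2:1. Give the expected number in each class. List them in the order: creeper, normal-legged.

The 2:1 ratio has 3 parts, so with N = 3378 the expected counts are:
  creeper: 3378 × 2/3 = 2252
  normal-legged: 3378 × 1/3 = 1126

2252, 1126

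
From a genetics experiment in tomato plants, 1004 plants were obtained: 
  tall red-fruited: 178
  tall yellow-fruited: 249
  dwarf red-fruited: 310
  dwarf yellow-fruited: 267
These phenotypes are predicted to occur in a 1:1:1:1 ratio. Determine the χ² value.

Under the 1:1:1:1 hypothesis (Σ ratio = 4, N = 1004):
  tall red-fruited: 1004 × 1/4 = 251
  tall yellow-fruited: 1004 × 1/4 = 251
  dwarf red-fruited: 1004 × 1/4 = 251
  dwarf yellow-fruited: 1004 × 1/4 = 251
χ² = Σ (O − E)² / E
  tall red-fruited: (178 − 251)² / 251 = 21.2311
  tall yellow-fruited: (249 − 251)² / 251 = 0.0159
  dwarf red-fruited: (310 − 251)² / 251 = 13.8685
  dwarf yellow-fruited: (267 − 251)² / 251 = 1.0199
χ² = 21.2311 + 0.0159 + 13.8685 + 1.0199 = 36.1354 ≈ 36.135

36.135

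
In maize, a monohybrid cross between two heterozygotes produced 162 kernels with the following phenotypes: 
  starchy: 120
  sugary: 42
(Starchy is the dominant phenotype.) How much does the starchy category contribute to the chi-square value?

For a monohybrid cross between heterozygotes with complete dominance, the expected phenotypic ratio is 3:1.
Expected counts for N = 162 under a 3:1 ratio (total parts = 4):
  starchy: 162 × 3/4 = 121.5
  sugary: 162 × 1/4 = 40.5
Contribution of starchy: (120 − 121.5)² / 121.5 = 0.0185

0.019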